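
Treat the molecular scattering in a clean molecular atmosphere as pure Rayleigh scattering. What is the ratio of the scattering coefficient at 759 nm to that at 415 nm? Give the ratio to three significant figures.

0.0894

Rayleigh scattering ∝ λ⁻⁴, so the ratio of coefficients is the inverse fourth power of the wavelength ratio.
σ(759)/σ(415) = (415/759)⁴ = (0.5468)⁴ = 0.08938.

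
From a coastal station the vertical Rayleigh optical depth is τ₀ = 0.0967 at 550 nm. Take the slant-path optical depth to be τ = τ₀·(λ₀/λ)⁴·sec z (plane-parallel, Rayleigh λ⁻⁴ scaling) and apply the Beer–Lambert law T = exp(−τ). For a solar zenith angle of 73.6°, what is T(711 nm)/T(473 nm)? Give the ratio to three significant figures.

1.65

Airmass: sec 73.6° = 3.5418.
τ(711 nm) = 0.0967 × (550/711)⁴ × 3.5418 = 0.0967 × 0.3581 × 3.5418 = 0.1226.
τ(473 nm) = 0.0967 × (550/473)⁴ × 3.5418 = 0.0967 × 1.8281 × 3.5418 = 0.6261.
T(711)/T(473) = exp(τ_B − τ_A) = exp(0.5035) = 1.6545.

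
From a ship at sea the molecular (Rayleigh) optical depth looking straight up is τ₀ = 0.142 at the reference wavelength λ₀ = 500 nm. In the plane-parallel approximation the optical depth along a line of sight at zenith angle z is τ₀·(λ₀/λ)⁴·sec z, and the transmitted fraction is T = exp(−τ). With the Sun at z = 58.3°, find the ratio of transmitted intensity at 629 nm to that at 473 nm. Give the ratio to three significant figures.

1.26

Airmass: sec 58.3° = 1.9031.
τ(629 nm) = 0.142 × (500/629)⁴ × 1.9031 = 0.142 × 0.3993 × 1.9031 = 0.1079.
τ(473 nm) = 0.142 × (500/473)⁴ × 1.9031 = 0.142 × 1.2486 × 1.9031 = 0.3374.
T(629)/T(473) = exp(τ_B − τ_A) = exp(0.2295) = 1.2580.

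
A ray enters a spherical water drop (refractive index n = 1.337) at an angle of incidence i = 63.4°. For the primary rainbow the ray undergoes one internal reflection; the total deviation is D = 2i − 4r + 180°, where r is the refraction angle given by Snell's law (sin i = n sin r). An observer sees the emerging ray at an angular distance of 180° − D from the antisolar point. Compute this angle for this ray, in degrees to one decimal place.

41.1°

sin r = sin 63.4° / 1.337 = 0.8942/1.337 = 0.6688; r = 41.97°.
D = 2·63.4° − 4·41.97° + 180° = 126.80° − 167.89° + 180° = 138.91°.
Angle from antisolar point = 180° − D = 41.09°.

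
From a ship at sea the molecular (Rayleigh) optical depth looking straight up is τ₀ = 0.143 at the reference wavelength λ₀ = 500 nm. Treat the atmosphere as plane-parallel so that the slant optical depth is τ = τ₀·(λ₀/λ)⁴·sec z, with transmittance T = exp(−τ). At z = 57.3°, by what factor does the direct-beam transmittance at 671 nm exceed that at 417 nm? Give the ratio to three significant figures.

Airmass: sec 57.3° = 1.8510.
τ(671 nm) = 0.143 × (500/671)⁴ × 1.8510 = 0.143 × 0.3083 × 1.8510 = 0.0816.
τ(417 nm) = 0.143 × (500/417)⁴ × 1.8510 = 0.143 × 2.0670 × 1.8510 = 0.5471.
T(671)/T(417) = exp(τ_B − τ_A) = exp(0.4655) = 1.5928.

1.59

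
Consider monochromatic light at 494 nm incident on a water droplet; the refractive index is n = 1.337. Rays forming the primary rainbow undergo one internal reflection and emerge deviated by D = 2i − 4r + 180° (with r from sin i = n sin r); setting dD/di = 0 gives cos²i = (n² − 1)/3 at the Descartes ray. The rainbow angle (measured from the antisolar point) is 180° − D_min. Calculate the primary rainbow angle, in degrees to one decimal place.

41.5°

cos²i = (1.78757 − 1)/3 = 0.26252; i = arccos(0.51237) = 59.178°.
sin r = sin 59.178°/1.337 = 0.64231; r = 39.964°.
D_min = 2·59.178° − 4·39.964° + 180° = 138.500°.
Rainbow angle = 180° − D_min = 41.500°.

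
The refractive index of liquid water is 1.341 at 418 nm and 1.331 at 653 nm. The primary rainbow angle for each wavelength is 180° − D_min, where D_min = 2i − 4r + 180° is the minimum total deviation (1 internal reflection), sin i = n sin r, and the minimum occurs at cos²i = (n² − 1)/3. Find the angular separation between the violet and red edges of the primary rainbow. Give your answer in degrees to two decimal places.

At 418 nm (n = 1.341): cos²i = 0.26609 → i = 58.946°, r = 39.705°, D_min = 139.071°, rainbow angle = 40.929°.
At 653 nm (n = 1.331): cos²i = 0.25719 → i = 59.527°, r = 40.356°, D_min = 137.630°, rainbow angle = 42.370°.
Angular width = |40.929° − 42.370°| = 1.441°.

1.44°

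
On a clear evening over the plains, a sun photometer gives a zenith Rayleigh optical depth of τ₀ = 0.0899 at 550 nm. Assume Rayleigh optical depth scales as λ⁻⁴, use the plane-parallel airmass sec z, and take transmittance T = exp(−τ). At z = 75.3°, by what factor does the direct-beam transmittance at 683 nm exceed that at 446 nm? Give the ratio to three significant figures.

Airmass: sec 75.3° = 3.9408.
τ(683 nm) = 0.0899 × (550/683)⁴ × 3.9408 = 0.0899 × 0.4205 × 3.9408 = 0.1490.
τ(446 nm) = 0.0899 × (550/446)⁴ × 3.9408 = 0.0899 × 2.3127 × 3.9408 = 0.8193.
T(683)/T(446) = exp(τ_B − τ_A) = exp(0.6703) = 1.9549.

1.95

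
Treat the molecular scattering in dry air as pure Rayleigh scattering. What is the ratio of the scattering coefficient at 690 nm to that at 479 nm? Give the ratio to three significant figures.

Rayleigh scattering ∝ λ⁻⁴, so the ratio of coefficients is the inverse fourth power of the wavelength ratio.
σ(690)/σ(479) = (479/690)⁴ = (0.6942)⁴ = 0.2322.

0.232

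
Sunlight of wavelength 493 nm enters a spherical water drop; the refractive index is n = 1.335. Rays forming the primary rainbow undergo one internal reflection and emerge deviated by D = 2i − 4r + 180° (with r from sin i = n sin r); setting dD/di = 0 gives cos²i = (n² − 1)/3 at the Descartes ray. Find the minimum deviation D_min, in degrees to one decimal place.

138.2°

cos²i = (1.78222 − 1)/3 = 0.26074; i = arccos(0.51063) = 59.294°.
sin r = sin 59.294°/1.335 = 0.64405; r = 40.094°.
D_min = 2·59.294° − 4·40.094° + 180° = 138.212°.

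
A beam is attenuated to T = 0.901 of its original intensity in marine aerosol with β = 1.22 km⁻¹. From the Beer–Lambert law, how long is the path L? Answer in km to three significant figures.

0.0855 km

Beer–Lambert: T = exp(−βL) ⇒ L = −ln(T)/β = −ln(0.901)/1.22 = 0.1043/1.22 = 0.08545 km.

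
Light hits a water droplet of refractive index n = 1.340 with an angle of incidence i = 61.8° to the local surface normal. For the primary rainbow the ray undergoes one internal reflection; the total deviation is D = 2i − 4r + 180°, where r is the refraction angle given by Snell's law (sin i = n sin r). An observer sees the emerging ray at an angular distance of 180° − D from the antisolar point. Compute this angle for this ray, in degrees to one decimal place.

40.9°

sin r = sin 61.8° / 1.340 = 0.8813/1.340 = 0.6577; r = 41.12°.
D = 2·61.8° − 4·41.12° + 180° = 123.60° − 164.50° + 180° = 139.10°.
Angle from antisolar point = 180° − D = 40.90°.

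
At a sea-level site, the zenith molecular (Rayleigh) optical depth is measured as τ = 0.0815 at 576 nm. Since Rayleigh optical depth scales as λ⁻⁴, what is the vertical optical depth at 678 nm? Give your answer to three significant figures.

τ(678 nm) = τ(576 nm) × (576/678)⁴ = 0.0815 × (0.8496)⁴ = 0.0815 × 0.5209 = 0.0425.

0.0425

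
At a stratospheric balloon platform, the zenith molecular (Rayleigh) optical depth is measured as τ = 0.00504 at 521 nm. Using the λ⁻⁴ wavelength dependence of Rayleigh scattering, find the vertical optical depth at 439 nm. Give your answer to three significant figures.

τ(439 nm) = τ(521 nm) × (521/439)⁴ = 0.00504 × (1.1868)⁴ = 0.00504 × 1.9838 = 0.0100.

0.01000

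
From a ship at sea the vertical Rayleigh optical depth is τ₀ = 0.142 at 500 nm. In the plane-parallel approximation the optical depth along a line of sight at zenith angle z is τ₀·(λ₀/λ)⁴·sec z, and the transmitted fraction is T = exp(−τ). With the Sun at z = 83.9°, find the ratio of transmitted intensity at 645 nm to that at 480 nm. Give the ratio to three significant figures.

Airmass: sec 83.9° = 9.4105.
τ(645 nm) = 0.142 × (500/645)⁴ × 9.4105 = 0.142 × 0.3611 × 9.4105 = 0.4826.
τ(480 nm) = 0.142 × (500/480)⁴ × 9.4105 = 0.142 × 1.1774 × 9.4105 = 1.5733.
T(645)/T(480) = exp(τ_B − τ_A) = exp(1.0908) = 2.9766.

2.98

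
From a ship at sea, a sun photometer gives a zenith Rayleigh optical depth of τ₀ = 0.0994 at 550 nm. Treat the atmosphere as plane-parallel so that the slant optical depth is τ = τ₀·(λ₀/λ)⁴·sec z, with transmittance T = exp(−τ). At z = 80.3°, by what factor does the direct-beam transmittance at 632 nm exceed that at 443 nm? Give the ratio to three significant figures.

Airmass: sec 80.3° = 5.9351.
τ(632 nm) = 0.0994 × (550/632)⁴ × 5.9351 = 0.0994 × 0.5736 × 5.9351 = 0.3384.
τ(443 nm) = 0.0994 × (550/443)⁴ × 5.9351 = 0.0994 × 2.3759 × 5.9351 = 1.4017.
T(632)/T(443) = exp(τ_B − τ_A) = exp(1.0633) = 2.8959.

2.90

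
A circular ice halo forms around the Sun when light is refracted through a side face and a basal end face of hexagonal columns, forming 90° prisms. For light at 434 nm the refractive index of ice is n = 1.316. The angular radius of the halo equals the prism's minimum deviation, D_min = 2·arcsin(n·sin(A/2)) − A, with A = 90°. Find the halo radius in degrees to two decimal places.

n·sin(A/2) = 1.316 × sin 45° = 1.316 × 0.7071 = 0.9306.
D_min = 2·arcsin(0.9306) − 90° = 2 × 68.521° − 90° = 47.042°.

47.04°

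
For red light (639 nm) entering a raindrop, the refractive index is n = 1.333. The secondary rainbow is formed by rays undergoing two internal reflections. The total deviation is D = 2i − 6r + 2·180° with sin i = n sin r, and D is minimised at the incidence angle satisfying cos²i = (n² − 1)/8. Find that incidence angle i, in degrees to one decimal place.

71.8°

cos²i = (1.333² − 1)/8 = (1.77689 − 1)/8 = 0.09711.
cos i = 0.31163, so i = 71.843°.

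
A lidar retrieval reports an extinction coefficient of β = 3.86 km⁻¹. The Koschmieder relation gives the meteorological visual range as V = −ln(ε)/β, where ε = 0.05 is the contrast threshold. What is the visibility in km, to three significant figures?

0.776 km

V = −ln(0.05) / 3.86 = 2.996 / 3.86 = 0.7761 km.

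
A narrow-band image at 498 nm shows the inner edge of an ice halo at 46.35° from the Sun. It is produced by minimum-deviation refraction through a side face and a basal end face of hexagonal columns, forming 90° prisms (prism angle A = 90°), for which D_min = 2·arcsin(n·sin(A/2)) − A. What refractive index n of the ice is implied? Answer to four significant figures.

1.313

Rearranging: n = sin((D_min + A)/2) / sin(A/2).
(D_min + A)/2 = (46.35° + 90°)/2 = 68.175°.
n = sin 68.175° / sin 45° = 0.9283 / 0.7071 = 1.3128.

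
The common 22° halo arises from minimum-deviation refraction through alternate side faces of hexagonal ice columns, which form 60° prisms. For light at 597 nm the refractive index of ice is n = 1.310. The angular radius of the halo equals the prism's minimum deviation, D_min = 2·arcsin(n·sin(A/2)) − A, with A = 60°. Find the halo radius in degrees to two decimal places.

n·sin(A/2) = 1.310 × sin 30° = 1.310 × 0.5000 = 0.6550.
D_min = 2·arcsin(0.6550) − 60° = 2 × 40.920° − 60° = 21.839°.

21.84°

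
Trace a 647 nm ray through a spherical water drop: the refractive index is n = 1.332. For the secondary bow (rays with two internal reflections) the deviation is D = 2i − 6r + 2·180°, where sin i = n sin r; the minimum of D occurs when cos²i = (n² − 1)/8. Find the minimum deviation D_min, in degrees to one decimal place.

230.6°

cos²i = (1.77422 − 1)/8 = 0.09678; i = arccos(0.31109) = 71.875°.
sin r = sin 71.875°/1.332 = 0.71350; r = 45.520°.
D_min = 2·71.875° − 6·45.520° + 360° = 230.628°.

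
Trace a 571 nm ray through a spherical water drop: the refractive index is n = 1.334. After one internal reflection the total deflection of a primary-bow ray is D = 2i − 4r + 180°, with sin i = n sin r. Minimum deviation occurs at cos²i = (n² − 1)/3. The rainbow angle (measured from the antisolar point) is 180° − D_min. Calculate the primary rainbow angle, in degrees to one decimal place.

41.9°

cos²i = (1.77956 − 1)/3 = 0.25985; i = arccos(0.50976) = 59.352°.
sin r = sin 59.352°/1.334 = 0.64492; r = 40.159°.
D_min = 2·59.352° − 4·40.159° + 180° = 138.067°.
Rainbow angle = 180° − D_min = 41.933°.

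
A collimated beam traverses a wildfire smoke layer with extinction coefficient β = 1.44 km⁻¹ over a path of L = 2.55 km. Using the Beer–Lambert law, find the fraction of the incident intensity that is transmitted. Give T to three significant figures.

0.0254

τ = β·L = 1.44 × 2.55 = 3.6720.
T = exp(−3.6720) = 0.0254.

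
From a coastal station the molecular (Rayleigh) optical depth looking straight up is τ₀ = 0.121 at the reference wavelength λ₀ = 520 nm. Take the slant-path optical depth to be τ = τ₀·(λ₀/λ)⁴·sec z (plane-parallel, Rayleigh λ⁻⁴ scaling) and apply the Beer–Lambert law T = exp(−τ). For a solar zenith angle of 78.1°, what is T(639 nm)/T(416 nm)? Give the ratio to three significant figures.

3.24

Airmass: sec 78.1° = 4.8496.
τ(639 nm) = 0.121 × (520/639)⁴ × 4.8496 = 0.121 × 0.4385 × 4.8496 = 0.2573.
τ(416 nm) = 0.121 × (520/416)⁴ × 4.8496 = 0.121 × 2.4414 × 4.8496 = 1.4326.
T(639)/T(416) = exp(τ_B − τ_A) = exp(1.1753) = 3.2390.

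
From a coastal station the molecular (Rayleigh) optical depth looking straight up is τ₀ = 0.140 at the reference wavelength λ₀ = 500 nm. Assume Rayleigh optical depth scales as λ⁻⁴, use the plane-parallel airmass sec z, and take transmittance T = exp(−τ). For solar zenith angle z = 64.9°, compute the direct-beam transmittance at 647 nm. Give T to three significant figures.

0.889

sec 64.9° = 2.3574.
τ = 0.140 × (500/647)⁴ × 2.3574 = 0.140 × 0.3567 × 2.3574 = 0.1177.
T = exp(−0.1177) = 0.8890.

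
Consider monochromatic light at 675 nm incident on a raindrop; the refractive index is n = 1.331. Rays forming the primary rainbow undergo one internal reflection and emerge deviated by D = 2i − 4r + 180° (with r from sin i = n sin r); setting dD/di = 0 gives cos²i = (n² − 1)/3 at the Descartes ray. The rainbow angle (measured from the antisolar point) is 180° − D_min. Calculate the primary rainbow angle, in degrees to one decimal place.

cos²i = (1.77156 − 1)/3 = 0.25719; i = arccos(0.50714) = 59.527°.
sin r = sin 59.527°/1.331 = 0.64753; r = 40.356°.
D_min = 2·59.527° − 4·40.356° + 180° = 137.630°.
Rainbow angle = 180° − D_min = 42.370°.

42.4°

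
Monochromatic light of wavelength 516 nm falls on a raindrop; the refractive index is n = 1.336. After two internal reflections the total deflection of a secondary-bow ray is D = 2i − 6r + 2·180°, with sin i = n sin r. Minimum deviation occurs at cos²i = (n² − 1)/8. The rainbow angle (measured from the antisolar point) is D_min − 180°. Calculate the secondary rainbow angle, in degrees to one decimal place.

cos²i = (1.78490 − 1)/8 = 0.09811; i = arccos(0.31323) = 71.746°.
sin r = sin 71.746°/1.336 = 0.71084; r = 45.303°.
D_min = 2·71.746° − 6·45.303° + 360° = 231.674°.
Rainbow angle = D_min − 180° = 51.674°.

51.7°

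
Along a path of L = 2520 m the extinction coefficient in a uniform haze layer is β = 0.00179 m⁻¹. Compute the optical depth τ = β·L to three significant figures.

τ = β·L = 0.00179 × 2520 = 4.5108.

4.51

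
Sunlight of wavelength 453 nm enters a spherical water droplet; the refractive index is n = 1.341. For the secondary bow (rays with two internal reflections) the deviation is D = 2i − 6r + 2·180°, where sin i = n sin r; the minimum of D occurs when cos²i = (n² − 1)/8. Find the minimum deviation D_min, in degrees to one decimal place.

cos²i = (1.79828 − 1)/8 = 0.09979; i = arccos(0.31589) = 71.586°.
sin r = sin 71.586°/1.341 = 0.70753; r = 45.034°.
D_min = 2·71.586° − 6·45.034° + 360° = 232.966°.

233.0°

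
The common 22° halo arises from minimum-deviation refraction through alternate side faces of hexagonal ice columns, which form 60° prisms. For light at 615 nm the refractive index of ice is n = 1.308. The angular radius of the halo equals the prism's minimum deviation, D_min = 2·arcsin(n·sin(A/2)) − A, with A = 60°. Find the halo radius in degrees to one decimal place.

n·sin(A/2) = 1.308 × sin 30° = 1.308 × 0.5000 = 0.6540.
D_min = 2·arcsin(0.6540) − 60° = 2 × 40.844° − 60° = 21.688°.

21.7°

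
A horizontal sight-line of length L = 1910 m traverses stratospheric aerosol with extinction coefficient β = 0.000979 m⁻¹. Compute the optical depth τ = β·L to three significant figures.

τ = β·L = 0.000979 × 1910 = 1.8699.

1.87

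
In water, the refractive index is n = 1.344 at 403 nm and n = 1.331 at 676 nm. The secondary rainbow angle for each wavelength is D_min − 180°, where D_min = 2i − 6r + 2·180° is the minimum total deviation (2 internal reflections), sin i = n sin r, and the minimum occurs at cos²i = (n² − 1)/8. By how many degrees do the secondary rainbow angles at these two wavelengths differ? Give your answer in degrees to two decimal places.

At 403 nm (n = 1.344): cos²i = 0.10079 → i = 71.490°, r = 44.874°, D_min = 233.733°, rainbow angle = 53.733°.
At 676 nm (n = 1.331): cos²i = 0.09645 → i = 71.907°, r = 45.575°, D_min = 230.365°, rainbow angle = 50.365°.
Angular width = |53.733° − 50.365°| = 3.368°.

3.37°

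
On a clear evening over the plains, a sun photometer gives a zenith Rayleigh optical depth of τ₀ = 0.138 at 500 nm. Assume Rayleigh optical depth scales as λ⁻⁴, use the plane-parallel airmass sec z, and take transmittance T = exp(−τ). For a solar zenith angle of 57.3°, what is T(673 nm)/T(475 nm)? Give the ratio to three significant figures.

1.27

Airmass: sec 57.3° = 1.8510.
τ(673 nm) = 0.138 × (500/673)⁴ × 1.8510 = 0.138 × 0.3047 × 1.8510 = 0.0778.
τ(475 nm) = 0.138 × (500/475)⁴ × 1.8510 = 0.138 × 1.2277 × 1.8510 = 0.3136.
T(673)/T(475) = exp(τ_B − τ_A) = exp(0.2358) = 1.2659.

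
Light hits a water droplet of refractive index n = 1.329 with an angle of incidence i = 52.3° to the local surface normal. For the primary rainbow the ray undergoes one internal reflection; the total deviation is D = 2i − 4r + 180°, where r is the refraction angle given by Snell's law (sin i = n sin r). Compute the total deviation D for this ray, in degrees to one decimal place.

138.4°

sin r = sin 52.3° / 1.329 = 0.7912/1.329 = 0.5954; r = 36.54°.
D = 2·52.3° − 4·36.54° + 180° = 104.60° − 146.15° + 180° = 138.45°.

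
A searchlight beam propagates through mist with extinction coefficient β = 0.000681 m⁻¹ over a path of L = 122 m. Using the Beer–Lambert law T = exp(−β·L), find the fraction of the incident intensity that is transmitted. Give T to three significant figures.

0.920

τ = β·L = 0.000681 × 122 = 0.0831.
T = exp(−0.0831) = 0.9203.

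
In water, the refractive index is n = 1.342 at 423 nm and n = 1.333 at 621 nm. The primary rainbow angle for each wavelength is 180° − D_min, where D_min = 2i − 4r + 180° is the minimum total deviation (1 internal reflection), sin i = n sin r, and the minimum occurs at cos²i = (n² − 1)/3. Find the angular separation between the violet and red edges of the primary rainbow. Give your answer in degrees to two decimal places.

At 423 nm (n = 1.342): cos²i = 0.26699 → i = 58.888°, r = 39.641°, D_min = 139.213°, rainbow angle = 40.787°.
At 621 nm (n = 1.333): cos²i = 0.25896 → i = 59.410°, r = 40.225°, D_min = 137.922°, rainbow angle = 42.078°.
Angular width = |40.787° − 42.078°| = 1.291°.

1.29°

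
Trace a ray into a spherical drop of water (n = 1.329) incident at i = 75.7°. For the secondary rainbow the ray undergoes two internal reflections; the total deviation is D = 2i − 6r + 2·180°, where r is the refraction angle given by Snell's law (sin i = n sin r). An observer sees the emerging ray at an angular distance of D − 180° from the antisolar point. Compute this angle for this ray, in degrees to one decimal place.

50.5°

sin r = sin 75.7° / 1.329 = 0.9690/1.329 = 0.7291; r = 46.81°.
D = 2·75.7° − 6·46.81° + 2·180° = 151.40° − 280.88° + 360° = 230.52°.
Angle from antisolar point = D − 180° = 50.52°.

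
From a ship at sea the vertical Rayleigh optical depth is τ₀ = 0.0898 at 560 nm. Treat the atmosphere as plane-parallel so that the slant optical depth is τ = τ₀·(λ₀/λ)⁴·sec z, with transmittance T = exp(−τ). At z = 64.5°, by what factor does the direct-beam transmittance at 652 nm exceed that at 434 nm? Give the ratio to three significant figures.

Airmass: sec 64.5° = 2.3228.
τ(652 nm) = 0.0898 × (560/652)⁴ × 2.3228 = 0.0898 × 0.5442 × 2.3228 = 0.1135.
τ(434 nm) = 0.0898 × (560/434)⁴ × 2.3228 = 0.0898 × 2.7720 × 2.3228 = 0.5782.
T(652)/T(434) = exp(τ_B − τ_A) = exp(0.4647) = 1.5915.

1.59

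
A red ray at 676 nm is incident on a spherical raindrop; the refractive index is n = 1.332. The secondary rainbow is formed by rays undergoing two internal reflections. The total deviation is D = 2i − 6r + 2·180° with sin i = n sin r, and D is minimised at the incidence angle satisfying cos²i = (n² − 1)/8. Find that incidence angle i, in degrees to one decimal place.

cos²i = (1.332² − 1)/8 = (1.77422 − 1)/8 = 0.09678.
cos i = 0.31109, so i = 71.875°.

71.9°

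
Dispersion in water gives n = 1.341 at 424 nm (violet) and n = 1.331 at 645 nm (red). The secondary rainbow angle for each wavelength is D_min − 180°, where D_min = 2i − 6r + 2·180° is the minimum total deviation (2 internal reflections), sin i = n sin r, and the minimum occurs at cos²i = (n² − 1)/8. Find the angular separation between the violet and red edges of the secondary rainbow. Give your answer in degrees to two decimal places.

At 424 nm (n = 1.341): cos²i = 0.09979 → i = 71.586°, r = 45.034°, D_min = 232.966°, rainbow angle = 52.966°.
At 645 nm (n = 1.331): cos²i = 0.09645 → i = 71.907°, r = 45.575°, D_min = 230.365°, rainbow angle = 50.365°.
Angular width = |52.966° − 50.365°| = 2.601°.

2.60°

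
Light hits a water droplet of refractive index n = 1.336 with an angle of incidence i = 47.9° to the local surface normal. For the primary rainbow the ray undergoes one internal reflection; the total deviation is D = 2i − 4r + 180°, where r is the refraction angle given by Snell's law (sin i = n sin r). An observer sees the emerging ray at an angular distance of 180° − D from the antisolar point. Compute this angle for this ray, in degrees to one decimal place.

sin r = sin 47.9° / 1.336 = 0.7420/1.336 = 0.5554; r = 33.74°.
D = 2·47.9° − 4·33.74° + 180° = 95.80° − 134.95° + 180° = 140.85°.
Angle from antisolar point = 180° − D = 39.15°.

39.1°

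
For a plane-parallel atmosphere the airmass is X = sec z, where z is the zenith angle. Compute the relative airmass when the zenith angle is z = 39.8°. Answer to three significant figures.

1.30

X = sec z = 1/cos 39.8° = 1/0.7683 = 1.3016.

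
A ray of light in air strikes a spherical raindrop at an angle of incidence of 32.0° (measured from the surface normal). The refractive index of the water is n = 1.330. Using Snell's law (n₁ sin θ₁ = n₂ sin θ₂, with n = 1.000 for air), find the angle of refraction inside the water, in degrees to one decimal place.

Snell: sin θ_r = sin θ_i / n = sin 32.0° / 1.330 = 0.5299 / 1.330 = 0.3984.
θ_r = arcsin(0.3984) = 23.48°.

23.5°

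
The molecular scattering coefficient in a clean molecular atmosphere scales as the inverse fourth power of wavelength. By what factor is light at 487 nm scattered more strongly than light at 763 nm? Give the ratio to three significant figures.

Rayleigh scattering ∝ λ⁻⁴, so the ratio of coefficients is the inverse fourth power of the wavelength ratio.
σ(487)/σ(763) = (763/487)⁴ = (1.5667)⁴ = 6.025.

6.03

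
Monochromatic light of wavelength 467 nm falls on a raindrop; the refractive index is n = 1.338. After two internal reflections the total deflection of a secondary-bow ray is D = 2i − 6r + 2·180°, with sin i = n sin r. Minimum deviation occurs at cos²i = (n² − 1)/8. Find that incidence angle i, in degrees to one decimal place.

cos²i = (1.338² − 1)/8 = (1.79024 − 1)/8 = 0.09878.
cos i = 0.31429, so i = 71.682°.

71.7°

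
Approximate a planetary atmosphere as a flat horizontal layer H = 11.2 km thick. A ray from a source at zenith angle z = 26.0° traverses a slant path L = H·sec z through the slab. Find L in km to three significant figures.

sec z = 1/cos 26.0° = 1.1126.
L = 11.2 × 1.1126 = 12.461 km.

12.5 km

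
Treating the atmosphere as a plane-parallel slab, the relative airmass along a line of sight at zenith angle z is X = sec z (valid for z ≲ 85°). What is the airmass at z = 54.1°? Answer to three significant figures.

X = sec z = 1/cos 54.1° = 1/0.5864 = 1.7054.

1.71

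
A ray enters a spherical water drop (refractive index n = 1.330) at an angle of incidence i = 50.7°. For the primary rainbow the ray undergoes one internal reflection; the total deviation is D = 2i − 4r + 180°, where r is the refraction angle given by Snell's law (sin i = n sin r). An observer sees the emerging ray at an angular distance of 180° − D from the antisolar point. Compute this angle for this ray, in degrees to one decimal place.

sin r = sin 50.7° / 1.330 = 0.7738/1.330 = 0.5818; r = 35.58°.
D = 2·50.7° − 4·35.58° + 180° = 101.40° − 142.32° + 180° = 139.08°.
Angle from antisolar point = 180° − D = 40.92°.

40.9°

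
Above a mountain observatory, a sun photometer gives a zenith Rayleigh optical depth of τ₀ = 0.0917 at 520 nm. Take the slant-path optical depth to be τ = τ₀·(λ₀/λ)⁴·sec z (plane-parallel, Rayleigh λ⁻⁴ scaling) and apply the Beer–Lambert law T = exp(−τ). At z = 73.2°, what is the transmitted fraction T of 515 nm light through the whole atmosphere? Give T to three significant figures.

sec 73.2° = 3.4598.
τ = 0.0917 × (520/515)⁴ × 3.4598 = 0.0917 × 1.0394 × 3.4598 = 0.3298.
T = exp(−0.3298) = 0.7191.

0.719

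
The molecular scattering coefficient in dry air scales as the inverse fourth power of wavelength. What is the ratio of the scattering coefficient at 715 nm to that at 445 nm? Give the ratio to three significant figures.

0.150

Rayleigh scattering ∝ λ⁻⁴, so the ratio of coefficients is the inverse fourth power of the wavelength ratio.
σ(715)/σ(445) = (445/715)⁴ = (0.6224)⁴ = 0.15.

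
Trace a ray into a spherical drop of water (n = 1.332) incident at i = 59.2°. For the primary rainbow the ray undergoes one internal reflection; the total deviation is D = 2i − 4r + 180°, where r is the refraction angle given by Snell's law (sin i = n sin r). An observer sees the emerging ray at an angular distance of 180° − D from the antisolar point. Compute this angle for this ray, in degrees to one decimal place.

42.2°

sin r = sin 59.2° / 1.332 = 0.8590/1.332 = 0.6449; r = 40.16°.
D = 2·59.2° − 4·40.16° + 180° = 118.40° − 160.62° + 180° = 137.78°.
Angle from antisolar point = 180° − D = 42.22°.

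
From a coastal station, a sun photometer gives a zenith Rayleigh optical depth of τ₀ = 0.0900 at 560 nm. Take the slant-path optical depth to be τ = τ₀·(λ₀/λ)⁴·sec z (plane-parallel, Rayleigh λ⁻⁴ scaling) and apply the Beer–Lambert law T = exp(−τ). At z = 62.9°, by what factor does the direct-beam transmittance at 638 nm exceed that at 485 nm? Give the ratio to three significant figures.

1.26

Airmass: sec 62.9° = 2.1952.
τ(638 nm) = 0.0900 × (560/638)⁴ × 2.1952 = 0.0900 × 0.5936 × 2.1952 = 0.1173.
τ(485 nm) = 0.0900 × (560/485)⁴ × 2.1952 = 0.0900 × 1.7774 × 2.1952 = 0.3512.
T(638)/T(485) = exp(τ_B − τ_A) = exp(0.2339) = 1.2635.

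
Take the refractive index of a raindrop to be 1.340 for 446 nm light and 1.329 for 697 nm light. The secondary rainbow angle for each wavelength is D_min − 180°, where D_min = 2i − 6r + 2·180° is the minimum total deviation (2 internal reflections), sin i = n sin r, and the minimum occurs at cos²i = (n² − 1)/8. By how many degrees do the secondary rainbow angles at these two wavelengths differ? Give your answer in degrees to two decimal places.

At 446 nm (n = 1.340): cos²i = 0.09945 → i = 71.618°, r = 45.088°, D_min = 232.709°, rainbow angle = 52.709°.
At 697 nm (n = 1.329): cos²i = 0.09578 → i = 71.972°, r = 45.685°, D_min = 229.837°, rainbow angle = 49.837°.
Angular width = |52.709° − 49.837°| = 2.872°.

2.87°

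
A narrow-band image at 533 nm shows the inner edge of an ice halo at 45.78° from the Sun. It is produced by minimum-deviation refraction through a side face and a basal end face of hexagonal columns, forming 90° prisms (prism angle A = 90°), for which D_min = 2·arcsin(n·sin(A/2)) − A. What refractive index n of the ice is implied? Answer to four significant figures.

Rearranging: n = sin((D_min + A)/2) / sin(A/2).
(D_min + A)/2 = (45.78° + 90°)/2 = 67.890°.
n = sin 67.890° / sin 45° = 0.9265 / 0.7071 = 1.3102.

1.310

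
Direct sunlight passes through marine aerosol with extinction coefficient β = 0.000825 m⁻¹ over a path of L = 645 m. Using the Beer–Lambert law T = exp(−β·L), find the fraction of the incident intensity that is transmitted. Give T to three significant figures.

τ = β·L = 0.000825 × 645 = 0.5321.
T = exp(−0.5321) = 0.5874.

0.587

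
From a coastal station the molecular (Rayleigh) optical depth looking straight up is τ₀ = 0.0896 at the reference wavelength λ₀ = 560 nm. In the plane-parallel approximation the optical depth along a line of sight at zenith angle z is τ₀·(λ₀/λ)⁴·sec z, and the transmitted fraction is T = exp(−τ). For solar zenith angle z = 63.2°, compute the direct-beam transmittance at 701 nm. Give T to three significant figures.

sec 63.2° = 2.2179.
τ = 0.0896 × (560/701)⁴ × 2.2179 = 0.0896 × 0.4073 × 2.2179 = 0.0809.
T = exp(−0.0809) = 0.9223.

0.922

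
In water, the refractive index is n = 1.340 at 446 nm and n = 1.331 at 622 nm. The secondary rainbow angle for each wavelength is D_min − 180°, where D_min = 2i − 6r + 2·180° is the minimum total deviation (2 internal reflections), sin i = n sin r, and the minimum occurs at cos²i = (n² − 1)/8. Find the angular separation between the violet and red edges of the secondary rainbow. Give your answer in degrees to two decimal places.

At 446 nm (n = 1.340): cos²i = 0.09945 → i = 71.618°, r = 45.088°, D_min = 232.709°, rainbow angle = 52.709°.
At 622 nm (n = 1.331): cos²i = 0.09645 → i = 71.907°, r = 45.575°, D_min = 230.365°, rainbow angle = 50.365°.
Angular width = |52.709° − 50.365°| = 2.344°.

2.34°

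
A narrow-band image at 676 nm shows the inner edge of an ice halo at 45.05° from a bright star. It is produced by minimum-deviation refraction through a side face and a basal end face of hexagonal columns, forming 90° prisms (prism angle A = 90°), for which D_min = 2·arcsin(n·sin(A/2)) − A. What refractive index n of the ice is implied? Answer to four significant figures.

Rearranging: n = sin((D_min + A)/2) / sin(A/2).
(D_min + A)/2 = (45.05° + 90°)/2 = 67.525°.
n = sin 67.525° / sin 45° = 0.9240 / 0.7071 = 1.3068.

1.307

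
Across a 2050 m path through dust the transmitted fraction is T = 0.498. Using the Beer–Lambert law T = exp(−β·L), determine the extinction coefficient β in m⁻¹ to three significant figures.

0.000340 m⁻¹

Beer–Lambert: T = exp(−βL) ⇒ β = −ln(T)/L = −ln(0.498)/2050 = 0.6972/2050 = 0.0003401 m⁻¹.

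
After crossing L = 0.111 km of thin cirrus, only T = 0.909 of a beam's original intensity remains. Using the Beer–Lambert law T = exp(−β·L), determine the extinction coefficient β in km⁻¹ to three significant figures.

0.860 km⁻¹

Beer–Lambert: T = exp(−βL) ⇒ β = −ln(T)/L = −ln(0.909)/0.111 = 0.0954/0.111 = 0.8596 km⁻¹.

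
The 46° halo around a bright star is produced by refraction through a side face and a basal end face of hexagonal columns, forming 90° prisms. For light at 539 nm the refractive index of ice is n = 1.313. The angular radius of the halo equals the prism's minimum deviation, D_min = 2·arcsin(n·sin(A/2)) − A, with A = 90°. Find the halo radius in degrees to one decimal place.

46.4°

n·sin(A/2) = 1.313 × sin 45° = 1.313 × 0.7071 = 0.9284.
D_min = 2·arcsin(0.9284) − 90° = 2 × 68.192° − 90° = 46.383°.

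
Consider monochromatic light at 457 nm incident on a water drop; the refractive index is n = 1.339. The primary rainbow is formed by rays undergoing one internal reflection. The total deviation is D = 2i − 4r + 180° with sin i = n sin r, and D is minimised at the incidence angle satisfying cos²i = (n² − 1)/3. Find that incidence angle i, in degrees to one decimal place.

cos²i = (1.339² − 1)/3 = (1.79292 − 1)/3 = 0.26431.
cos i = 0.51411, so i = 59.062°.

59.1°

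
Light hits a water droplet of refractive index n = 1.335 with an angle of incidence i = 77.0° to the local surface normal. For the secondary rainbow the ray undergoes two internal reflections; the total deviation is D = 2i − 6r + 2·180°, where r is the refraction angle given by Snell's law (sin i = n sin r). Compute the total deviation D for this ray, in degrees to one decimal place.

sin r = sin 77.0° / 1.335 = 0.9744/1.335 = 0.7299; r = 46.88°.
D = 2·77.0° − 6·46.88° + 2·180° = 154.00° − 281.25° + 360° = 232.75°.

232.7°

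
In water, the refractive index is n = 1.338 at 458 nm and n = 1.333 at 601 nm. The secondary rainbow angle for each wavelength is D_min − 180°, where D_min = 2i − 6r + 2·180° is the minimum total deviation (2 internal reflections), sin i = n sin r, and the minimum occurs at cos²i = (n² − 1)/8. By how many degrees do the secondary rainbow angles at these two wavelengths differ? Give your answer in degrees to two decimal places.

At 458 nm (n = 1.338): cos²i = 0.09878 → i = 71.682°, r = 45.195°, D_min = 232.193°, rainbow angle = 52.193°.
At 601 nm (n = 1.333): cos²i = 0.09711 → i = 71.843°, r = 45.466°, D_min = 230.891°, rainbow angle = 50.891°.
Angular width = |52.193° − 50.891°| = 1.302°.

1.30°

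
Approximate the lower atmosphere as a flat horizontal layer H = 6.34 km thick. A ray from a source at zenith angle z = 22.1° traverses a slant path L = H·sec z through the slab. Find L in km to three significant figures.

sec z = 1/cos 22.1° = 1.0793.
L = 6.34 × 1.0793 = 6.843 km.

6.84 km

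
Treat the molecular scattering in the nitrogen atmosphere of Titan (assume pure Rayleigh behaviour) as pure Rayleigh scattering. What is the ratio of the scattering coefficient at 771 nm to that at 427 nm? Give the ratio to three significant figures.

Rayleigh scattering ∝ λ⁻⁴, so the ratio of coefficients is the inverse fourth power of the wavelength ratio.
σ(771)/σ(427) = (427/771)⁴ = (0.5538)⁴ = 0.09408.

0.0941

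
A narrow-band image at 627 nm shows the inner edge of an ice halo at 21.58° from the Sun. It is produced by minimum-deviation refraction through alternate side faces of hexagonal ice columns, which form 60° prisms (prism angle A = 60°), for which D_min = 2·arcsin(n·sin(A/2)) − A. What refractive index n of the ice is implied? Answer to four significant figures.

1.307

Rearranging: n = sin((D_min + A)/2) / sin(A/2).
(D_min + A)/2 = (21.58° + 60°)/2 = 40.790°.
n = sin 40.790° / sin 30° = 0.6533 / 0.5000 = 1.3066.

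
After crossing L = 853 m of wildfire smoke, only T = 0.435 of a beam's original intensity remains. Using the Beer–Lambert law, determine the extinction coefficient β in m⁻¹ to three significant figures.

0.000976 m⁻¹

Beer–Lambert: T = exp(−βL) ⇒ β = −ln(T)/L = −ln(0.435)/853 = 0.8324/853 = 0.0009759 m⁻¹.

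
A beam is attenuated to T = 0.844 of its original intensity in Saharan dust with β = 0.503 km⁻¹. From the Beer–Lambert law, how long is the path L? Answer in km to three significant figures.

Beer–Lambert: T = exp(−βL) ⇒ L = −ln(T)/β = −ln(0.844)/0.503 = 0.1696/0.503 = 0.3372 km.

0.337 km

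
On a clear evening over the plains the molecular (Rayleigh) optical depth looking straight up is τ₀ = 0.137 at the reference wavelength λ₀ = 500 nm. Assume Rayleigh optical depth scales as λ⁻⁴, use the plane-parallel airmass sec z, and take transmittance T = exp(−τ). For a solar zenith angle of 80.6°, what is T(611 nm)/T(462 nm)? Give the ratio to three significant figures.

Airmass: sec 80.6° = 6.1227.
τ(611 nm) = 0.137 × (500/611)⁴ × 6.1227 = 0.137 × 0.4485 × 6.1227 = 0.3762.
τ(462 nm) = 0.137 × (500/462)⁴ × 6.1227 = 0.137 × 1.3719 × 6.1227 = 1.1507.
T(611)/T(462) = exp(τ_B − τ_A) = exp(0.7746) = 2.1697.

2.17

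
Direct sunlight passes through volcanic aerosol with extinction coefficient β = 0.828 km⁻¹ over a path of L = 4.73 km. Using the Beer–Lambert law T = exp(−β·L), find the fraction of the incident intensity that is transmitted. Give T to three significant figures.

0.0199

τ = β·L = 0.828 × 4.73 = 3.9164.
T = exp(−3.9164) = 0.0199.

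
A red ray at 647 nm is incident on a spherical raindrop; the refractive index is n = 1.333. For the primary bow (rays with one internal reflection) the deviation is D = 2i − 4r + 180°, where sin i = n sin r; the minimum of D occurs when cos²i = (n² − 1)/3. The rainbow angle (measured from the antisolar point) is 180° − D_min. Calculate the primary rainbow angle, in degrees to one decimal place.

42.1°

cos²i = (1.77689 − 1)/3 = 0.25896; i = arccos(0.50888) = 59.410°.
sin r = sin 59.410°/1.333 = 0.64579; r = 40.225°.
D_min = 2·59.410° − 4·40.225° + 180° = 137.922°.
Rainbow angle = 180° − D_min = 42.078°.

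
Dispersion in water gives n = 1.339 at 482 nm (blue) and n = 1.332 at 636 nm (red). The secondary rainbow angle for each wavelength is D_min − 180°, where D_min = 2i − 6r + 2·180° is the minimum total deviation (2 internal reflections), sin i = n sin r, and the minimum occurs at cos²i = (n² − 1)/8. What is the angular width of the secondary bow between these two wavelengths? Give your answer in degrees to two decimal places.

1.82°

At 482 nm (n = 1.339): cos²i = 0.09912 → i = 71.650°, r = 45.141°, D_min = 232.451°, rainbow angle = 52.451°.
At 636 nm (n = 1.332): cos²i = 0.09678 → i = 71.875°, r = 45.520°, D_min = 230.628°, rainbow angle = 50.628°.
Angular width = |52.451° − 50.628°| = 1.823°.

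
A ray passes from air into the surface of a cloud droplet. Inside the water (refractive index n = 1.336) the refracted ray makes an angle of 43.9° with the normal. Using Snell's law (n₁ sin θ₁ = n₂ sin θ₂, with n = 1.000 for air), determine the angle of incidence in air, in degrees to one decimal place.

67.9°

Snell: sin θ_i = n · sin θ_r = 1.336 × sin 43.9° = 1.336 × 0.6934 = 0.9264.
θ_i = arcsin(0.9264) = 67.88°.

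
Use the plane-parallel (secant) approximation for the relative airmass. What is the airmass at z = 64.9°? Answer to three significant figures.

X = sec z = 1/cos 64.9° = 1/0.4242 = 2.3574.

2.36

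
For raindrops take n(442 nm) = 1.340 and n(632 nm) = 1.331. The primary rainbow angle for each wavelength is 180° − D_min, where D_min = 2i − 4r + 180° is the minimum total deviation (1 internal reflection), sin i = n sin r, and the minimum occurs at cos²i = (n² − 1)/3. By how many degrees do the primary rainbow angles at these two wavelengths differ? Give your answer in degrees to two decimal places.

1.30°

At 442 nm (n = 1.340): cos²i = 0.26520 → i = 59.004°, r = 39.770°, D_min = 138.929°, rainbow angle = 41.071°.
At 632 nm (n = 1.331): cos²i = 0.25719 → i = 59.527°, r = 40.356°, D_min = 137.630°, rainbow angle = 42.370°.
Angular width = |41.071° − 42.370°| = 1.299°.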